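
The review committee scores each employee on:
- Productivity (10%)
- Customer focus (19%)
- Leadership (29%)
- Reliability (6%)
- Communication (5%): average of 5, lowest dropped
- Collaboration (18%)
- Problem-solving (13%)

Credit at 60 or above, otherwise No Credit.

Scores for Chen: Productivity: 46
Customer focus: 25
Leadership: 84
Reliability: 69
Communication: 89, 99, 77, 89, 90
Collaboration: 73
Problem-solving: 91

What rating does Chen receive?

Communication: drop 77 → average of remaining 4 = 367/4 = 91.75
Weighted total:
  Productivity 46 × 0.1 = 4.6
  Customer focus 25 × 0.19 = 4.75
  Leadership 84 × 0.29 = 24.36
  Reliability 69 × 0.06 = 4.14
  Communication 91.75 × 0.05 = 4.5875
  Collaboration 73 × 0.18 = 13.14
  Problem-solving 91 × 0.13 = 11.83
Sum = 67.4075
67.4075 ≥ 60 → Credit

Credit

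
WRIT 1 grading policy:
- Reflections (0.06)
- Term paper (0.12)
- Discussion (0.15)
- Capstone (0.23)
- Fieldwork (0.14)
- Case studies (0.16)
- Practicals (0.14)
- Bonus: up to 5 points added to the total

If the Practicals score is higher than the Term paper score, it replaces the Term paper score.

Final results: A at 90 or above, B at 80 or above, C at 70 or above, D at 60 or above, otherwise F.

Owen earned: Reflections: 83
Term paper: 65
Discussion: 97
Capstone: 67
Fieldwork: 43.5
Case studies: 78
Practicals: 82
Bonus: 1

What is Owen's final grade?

Practicals (82) > Term paper (65), so Term paper counts as 82.
Weighted total:
  Reflections 83 × 0.06 = 4.98
  Term paper 82 × 0.12 = 9.84
  Discussion 97 × 0.15 = 14.55
  Capstone 67 × 0.23 = 15.41
  Fieldwork 43.5 × 0.14 = 6.09
  Case studies 78 × 0.16 = 12.48
  Practicals 82 × 0.14 = 11.48
Sum = 74.83
Bonus: 74.83 + 1 = 75.83
75.83 is ≥ 70 and < 80 → C

C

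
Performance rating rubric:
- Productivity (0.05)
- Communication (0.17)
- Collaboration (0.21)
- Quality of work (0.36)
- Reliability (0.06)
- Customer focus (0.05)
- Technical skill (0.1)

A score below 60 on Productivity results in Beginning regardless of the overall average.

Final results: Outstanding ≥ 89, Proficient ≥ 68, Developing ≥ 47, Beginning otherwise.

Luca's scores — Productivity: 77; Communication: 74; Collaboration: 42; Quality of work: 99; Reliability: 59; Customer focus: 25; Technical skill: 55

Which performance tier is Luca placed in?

Productivity score 77 ≥ 60: minimum met.
Weighted total:
  Productivity 77 × 0.05 = 3.85
  Communication 74 × 0.17 = 12.58
  Collaboration 42 × 0.21 = 8.82
  Quality of work 99 × 0.36 = 35.64
  Reliability 59 × 0.06 = 3.54
  Customer focus 25 × 0.05 = 1.25
  Technical skill 55 × 0.1 = 5.5
Sum = 71.18
71.18 is ≥ 68 and < 89 → Proficient

Proficient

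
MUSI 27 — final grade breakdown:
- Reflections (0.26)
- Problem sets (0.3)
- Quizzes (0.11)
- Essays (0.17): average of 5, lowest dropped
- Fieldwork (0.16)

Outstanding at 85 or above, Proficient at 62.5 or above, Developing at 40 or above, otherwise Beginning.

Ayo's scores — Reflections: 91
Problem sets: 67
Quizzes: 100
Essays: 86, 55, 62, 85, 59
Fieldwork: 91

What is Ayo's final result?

Proficient

Essays: drop 55 → average of remaining 4 = 292/4 = 73
Weighted total:
  Reflections 91 × 0.26 = 23.66
  Problem sets 67 × 0.3 = 20.1
  Quizzes 100 × 0.11 = 11
  Essays 73 × 0.17 = 12.41
  Fieldwork 91 × 0.16 = 14.56
Sum = 81.73
81.73 is ≥ 62.5 and < 85 → Proficient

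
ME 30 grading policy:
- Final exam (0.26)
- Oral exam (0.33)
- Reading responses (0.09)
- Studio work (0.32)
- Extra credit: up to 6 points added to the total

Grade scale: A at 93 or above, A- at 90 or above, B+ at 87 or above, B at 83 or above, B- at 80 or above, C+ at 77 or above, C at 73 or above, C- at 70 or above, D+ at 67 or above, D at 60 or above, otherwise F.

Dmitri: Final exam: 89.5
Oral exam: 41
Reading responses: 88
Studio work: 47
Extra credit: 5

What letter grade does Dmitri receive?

D

Weighted total:
  Final exam 89.5 × 0.26 = 23.27
  Oral exam 41 × 0.33 = 13.53
  Reading responses 88 × 0.09 = 7.92
  Studio work 47 × 0.32 = 15.04
Sum = 59.76
Extra credit: 59.76 + 5 = 64.76
64.76 is ≥ 60 and < 67 → D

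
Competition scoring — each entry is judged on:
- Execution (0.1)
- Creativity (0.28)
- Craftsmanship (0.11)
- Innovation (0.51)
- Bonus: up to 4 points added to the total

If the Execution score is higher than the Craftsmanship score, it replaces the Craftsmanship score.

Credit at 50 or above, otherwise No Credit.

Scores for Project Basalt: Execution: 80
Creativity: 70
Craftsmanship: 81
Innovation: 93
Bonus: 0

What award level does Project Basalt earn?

Execution (80) ≤ Craftsmanship (81), so Craftsmanship stays at 81.
Weighted total:
  Execution 80 × 0.1 = 8
  Creativity 70 × 0.28 = 19.6
  Craftsmanship 81 × 0.11 = 8.91
  Innovation 93 × 0.51 = 47.43
Sum = 83.94
Bonus: 83.94 + 0 = 83.94
83.94 ≥ 50 → Credit

Credit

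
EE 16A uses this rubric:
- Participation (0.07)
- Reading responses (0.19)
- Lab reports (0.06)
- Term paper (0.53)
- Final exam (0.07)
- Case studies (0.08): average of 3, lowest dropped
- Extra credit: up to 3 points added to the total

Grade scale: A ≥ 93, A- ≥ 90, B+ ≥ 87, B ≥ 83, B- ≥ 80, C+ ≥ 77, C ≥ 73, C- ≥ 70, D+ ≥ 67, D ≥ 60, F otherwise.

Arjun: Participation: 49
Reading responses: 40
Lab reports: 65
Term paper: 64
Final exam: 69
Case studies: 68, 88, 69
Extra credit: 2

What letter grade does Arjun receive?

D

Case studies: drop 68 → average of remaining 2 = 157/2 = 78.5
Weighted total:
  Participation 49 × 0.07 = 3.43
  Reading responses 40 × 0.19 = 7.6
  Lab reports 65 × 0.06 = 3.9
  Term paper 64 × 0.53 = 33.92
  Final exam 69 × 0.07 = 4.83
  Case studies 78.5 × 0.08 = 6.28
Sum = 59.96
Extra credit: 59.96 + 2 = 61.96
61.96 is ≥ 60 and < 67 → D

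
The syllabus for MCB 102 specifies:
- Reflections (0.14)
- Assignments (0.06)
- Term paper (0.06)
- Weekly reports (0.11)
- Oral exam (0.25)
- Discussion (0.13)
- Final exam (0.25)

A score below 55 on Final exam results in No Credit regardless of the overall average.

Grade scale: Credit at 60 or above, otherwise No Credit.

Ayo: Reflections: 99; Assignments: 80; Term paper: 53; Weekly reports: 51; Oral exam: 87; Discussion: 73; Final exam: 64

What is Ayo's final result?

Final exam score 64 ≥ 55: minimum met.
Weighted total:
  Reflections 99 × 0.14 = 13.86
  Assignments 80 × 0.06 = 4.8
  Term paper 53 × 0.06 = 3.18
  Weekly reports 51 × 0.11 = 5.61
  Oral exam 87 × 0.25 = 21.75
  Discussion 73 × 0.13 = 9.49
  Final exam 64 × 0.25 = 16
Sum = 74.69
74.69 ≥ 60 → Credit

Credit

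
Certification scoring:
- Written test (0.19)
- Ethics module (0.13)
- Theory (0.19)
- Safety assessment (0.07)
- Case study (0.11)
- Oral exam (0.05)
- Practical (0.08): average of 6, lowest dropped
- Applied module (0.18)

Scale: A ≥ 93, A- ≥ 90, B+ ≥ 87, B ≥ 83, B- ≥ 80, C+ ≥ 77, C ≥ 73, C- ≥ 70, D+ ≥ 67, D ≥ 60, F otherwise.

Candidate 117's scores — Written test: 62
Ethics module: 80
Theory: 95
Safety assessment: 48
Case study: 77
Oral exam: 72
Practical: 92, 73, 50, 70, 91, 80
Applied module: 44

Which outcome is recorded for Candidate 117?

C-

Practical: drop 50 → average of remaining 5 = 406/5 = 81.2
Weighted total:
  Written test 62 × 0.19 = 11.78
  Ethics module 80 × 0.13 = 10.4
  Theory 95 × 0.19 = 18.05
  Safety assessment 48 × 0.07 = 3.36
  Case study 77 × 0.11 = 8.47
  Oral exam 72 × 0.05 = 3.6
  Practical 81.2 × 0.08 = 6.496
  Applied module 44 × 0.18 = 7.92
Sum = 70.076
70.076 is ≥ 70 and < 73 → C-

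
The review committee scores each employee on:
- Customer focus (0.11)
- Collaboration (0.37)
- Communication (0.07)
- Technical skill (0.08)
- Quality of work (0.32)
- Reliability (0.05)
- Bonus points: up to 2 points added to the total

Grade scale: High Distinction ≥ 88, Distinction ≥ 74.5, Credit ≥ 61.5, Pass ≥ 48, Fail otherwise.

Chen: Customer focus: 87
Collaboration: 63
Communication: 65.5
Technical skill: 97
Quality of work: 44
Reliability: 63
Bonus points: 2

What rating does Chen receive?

Credit

Weighted total:
  Customer focus 87 × 0.11 = 9.57
  Collaboration 63 × 0.37 = 23.31
  Communication 65.5 × 0.07 = 4.585
  Technical skill 97 × 0.08 = 7.76
  Quality of work 44 × 0.32 = 14.08
  Reliability 63 × 0.05 = 3.15
Sum = 62.455
Bonus points: 62.455 + 2 = 64.455
64.455 is ≥ 61.5 and < 74.5 → Credit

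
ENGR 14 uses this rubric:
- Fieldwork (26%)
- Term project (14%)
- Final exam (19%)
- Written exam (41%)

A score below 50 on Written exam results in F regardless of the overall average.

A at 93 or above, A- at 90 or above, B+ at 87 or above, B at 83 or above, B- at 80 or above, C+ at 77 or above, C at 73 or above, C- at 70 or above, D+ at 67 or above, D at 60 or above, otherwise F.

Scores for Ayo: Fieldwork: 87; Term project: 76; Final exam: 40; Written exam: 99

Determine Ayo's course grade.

Written exam score 99 ≥ 50: minimum met.
Weighted total:
  Fieldwork 87 × 0.26 = 22.62
  Term project 76 × 0.14 = 10.64
  Final exam 40 × 0.19 = 7.6
  Written exam 99 × 0.41 = 40.59
Sum = 81.45
81.45 is ≥ 80 and < 83 → B-

B-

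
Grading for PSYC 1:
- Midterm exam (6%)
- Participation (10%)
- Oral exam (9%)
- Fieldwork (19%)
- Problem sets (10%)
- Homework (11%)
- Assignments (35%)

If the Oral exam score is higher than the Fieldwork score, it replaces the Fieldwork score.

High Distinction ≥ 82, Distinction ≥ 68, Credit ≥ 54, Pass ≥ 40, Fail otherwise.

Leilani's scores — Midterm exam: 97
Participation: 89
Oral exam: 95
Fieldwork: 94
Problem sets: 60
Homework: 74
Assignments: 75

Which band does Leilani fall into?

Distinction

Oral exam (95) > Fieldwork (94), so Fieldwork counts as 95.
Weighted total:
  Midterm exam 97 × 0.06 = 5.82
  Participation 89 × 0.1 = 8.9
  Oral exam 95 × 0.09 = 8.55
  Fieldwork 95 × 0.19 = 18.05
  Problem sets 60 × 0.1 = 6
  Homework 74 × 0.11 = 8.14
  Assignments 75 × 0.35 = 26.25
Sum = 81.71
81.71 is ≥ 68 and < 82 → Distinction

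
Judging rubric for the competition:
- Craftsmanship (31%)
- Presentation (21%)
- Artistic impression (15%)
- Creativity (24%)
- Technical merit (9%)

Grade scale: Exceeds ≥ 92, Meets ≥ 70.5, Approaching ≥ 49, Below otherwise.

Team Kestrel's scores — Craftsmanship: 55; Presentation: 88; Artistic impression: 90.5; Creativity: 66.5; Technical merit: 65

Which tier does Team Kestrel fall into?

Meets

Weighted total:
  Craftsmanship 55 × 0.31 = 17.05
  Presentation 88 × 0.21 = 18.48
  Artistic impression 90.5 × 0.15 = 13.575
  Creativity 66.5 × 0.24 = 15.96
  Technical merit 65 × 0.09 = 5.85
Sum = 70.915
70.915 is ≥ 70.5 and < 92 → Meets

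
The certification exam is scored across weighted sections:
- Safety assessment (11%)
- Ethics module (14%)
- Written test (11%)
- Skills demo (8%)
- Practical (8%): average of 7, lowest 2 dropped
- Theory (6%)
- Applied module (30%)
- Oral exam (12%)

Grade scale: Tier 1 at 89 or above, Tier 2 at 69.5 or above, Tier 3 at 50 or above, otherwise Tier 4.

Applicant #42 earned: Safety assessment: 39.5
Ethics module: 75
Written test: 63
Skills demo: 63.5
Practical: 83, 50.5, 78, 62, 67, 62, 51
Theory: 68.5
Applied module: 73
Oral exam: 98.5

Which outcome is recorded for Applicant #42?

Tier 2

Practical: drop 50.5, 51 → average of remaining 5 = 352/5 = 70.4
Weighted total:
  Safety assessment 39.5 × 0.11 = 4.345
  Ethics module 75 × 0.14 = 10.5
  Written test 63 × 0.11 = 6.93
  Skills demo 63.5 × 0.08 = 5.08
  Practical 70.4 × 0.08 = 5.632
  Theory 68.5 × 0.06 = 4.11
  Applied module 73 × 0.3 = 21.9
  Oral exam 98.5 × 0.12 = 11.82
Sum = 70.317
70.317 is ≥ 69.5 and < 89 → Tier 2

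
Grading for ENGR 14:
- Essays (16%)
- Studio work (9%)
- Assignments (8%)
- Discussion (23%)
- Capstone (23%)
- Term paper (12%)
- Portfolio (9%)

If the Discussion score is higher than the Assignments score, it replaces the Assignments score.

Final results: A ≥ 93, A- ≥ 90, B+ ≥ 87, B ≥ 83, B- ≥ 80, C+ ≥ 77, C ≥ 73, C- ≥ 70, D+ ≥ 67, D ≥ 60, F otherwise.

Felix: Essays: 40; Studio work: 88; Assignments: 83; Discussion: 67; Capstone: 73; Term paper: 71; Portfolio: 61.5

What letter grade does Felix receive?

Discussion (67) ≤ Assignments (83), so Assignments stays at 83.
Weighted total:
  Essays 40 × 0.16 = 6.4
  Studio work 88 × 0.09 = 7.92
  Assignments 83 × 0.08 = 6.64
  Discussion 67 × 0.23 = 15.41
  Capstone 73 × 0.23 = 16.79
  Term paper 71 × 0.12 = 8.52
  Portfolio 61.5 × 0.09 = 5.535
Sum = 67.215
67.215 is ≥ 67 and < 70 → D+

D+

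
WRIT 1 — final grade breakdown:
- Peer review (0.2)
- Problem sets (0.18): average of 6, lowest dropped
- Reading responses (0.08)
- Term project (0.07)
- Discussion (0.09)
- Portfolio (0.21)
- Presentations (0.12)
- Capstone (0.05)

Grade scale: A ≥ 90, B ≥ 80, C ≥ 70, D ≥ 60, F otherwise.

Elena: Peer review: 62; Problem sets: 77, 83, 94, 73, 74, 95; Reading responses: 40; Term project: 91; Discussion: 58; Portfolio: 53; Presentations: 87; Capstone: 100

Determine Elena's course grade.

Problem sets: drop 73 → average of remaining 5 = 423/5 = 84.6
Weighted total:
  Peer review 62 × 0.2 = 12.4
  Problem sets 84.6 × 0.18 = 15.228
  Reading responses 40 × 0.08 = 3.2
  Term project 91 × 0.07 = 6.37
  Discussion 58 × 0.09 = 5.22
  Portfolio 53 × 0.21 = 11.13
  Presentations 87 × 0.12 = 10.44
  Capstone 100 × 0.05 = 5
Sum = 68.988
68.988 is ≥ 60 and < 70 → D

D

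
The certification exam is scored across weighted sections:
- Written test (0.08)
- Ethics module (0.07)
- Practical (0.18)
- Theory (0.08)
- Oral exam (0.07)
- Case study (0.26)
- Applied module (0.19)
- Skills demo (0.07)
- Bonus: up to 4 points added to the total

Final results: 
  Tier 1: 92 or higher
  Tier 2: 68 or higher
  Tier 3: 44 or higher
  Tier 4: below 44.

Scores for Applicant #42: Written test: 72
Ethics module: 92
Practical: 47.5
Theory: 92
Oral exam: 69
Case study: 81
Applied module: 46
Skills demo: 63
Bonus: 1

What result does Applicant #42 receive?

Weighted total:
  Written test 72 × 0.08 = 5.76
  Ethics module 92 × 0.07 = 6.44
  Practical 47.5 × 0.18 = 8.55
  Theory 92 × 0.08 = 7.36
  Oral exam 69 × 0.07 = 4.83
  Case study 81 × 0.26 = 21.06
  Applied module 46 × 0.19 = 8.74
  Skills demo 63 × 0.07 = 4.41
Sum = 67.15
Bonus: 67.15 + 1 = 68.15
68.15 is ≥ 68 and < 92 → Tier 2

Tier 2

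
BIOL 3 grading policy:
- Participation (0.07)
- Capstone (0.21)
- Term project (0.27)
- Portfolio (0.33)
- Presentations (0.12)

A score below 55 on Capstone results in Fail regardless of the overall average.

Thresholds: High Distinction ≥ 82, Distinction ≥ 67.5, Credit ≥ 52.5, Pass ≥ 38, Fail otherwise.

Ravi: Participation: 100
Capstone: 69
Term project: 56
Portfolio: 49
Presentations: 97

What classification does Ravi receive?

Credit

Capstone score 69 ≥ 55: minimum met.
Weighted total:
  Participation 100 × 0.07 = 7
  Capstone 69 × 0.21 = 14.49
  Term project 56 × 0.27 = 15.12
  Portfolio 49 × 0.33 = 16.17
  Presentations 97 × 0.12 = 11.64
Sum = 64.42
64.42 is ≥ 52.5 and < 67.5 → Credit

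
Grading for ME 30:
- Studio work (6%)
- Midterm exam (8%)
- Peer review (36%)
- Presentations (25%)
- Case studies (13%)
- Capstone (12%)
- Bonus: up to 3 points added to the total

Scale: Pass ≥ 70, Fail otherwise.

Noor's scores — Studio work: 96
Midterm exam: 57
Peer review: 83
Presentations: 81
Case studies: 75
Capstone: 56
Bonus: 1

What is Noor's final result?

Weighted total:
  Studio work 96 × 0.06 = 5.76
  Midterm exam 57 × 0.08 = 4.56
  Peer review 83 × 0.36 = 29.88
  Presentations 81 × 0.25 = 20.25
  Case studies 75 × 0.13 = 9.75
  Capstone 56 × 0.12 = 6.72
Sum = 76.92
Bonus: 76.92 + 1 = 77.92
77.92 ≥ 70 → Pass

Pass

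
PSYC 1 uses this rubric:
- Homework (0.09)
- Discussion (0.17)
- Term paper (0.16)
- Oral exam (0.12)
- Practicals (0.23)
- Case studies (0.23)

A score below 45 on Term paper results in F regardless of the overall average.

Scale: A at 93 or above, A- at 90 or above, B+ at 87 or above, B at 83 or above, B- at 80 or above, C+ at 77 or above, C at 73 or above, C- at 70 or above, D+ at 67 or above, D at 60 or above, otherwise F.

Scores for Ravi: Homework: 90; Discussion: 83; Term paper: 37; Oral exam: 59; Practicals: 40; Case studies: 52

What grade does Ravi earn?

Term paper score 37 < 45: minimum not met.
Weighted total:
  Homework 90 × 0.09 = 8.1
  Discussion 83 × 0.17 = 14.11
  Term paper 37 × 0.16 = 5.92
  Oral exam 59 × 0.12 = 7.08
  Practicals 40 × 0.23 = 9.2
  Case studies 52 × 0.23 = 11.96
Sum = 56.37
Because the Term paper minimum was not met, the result is F.

F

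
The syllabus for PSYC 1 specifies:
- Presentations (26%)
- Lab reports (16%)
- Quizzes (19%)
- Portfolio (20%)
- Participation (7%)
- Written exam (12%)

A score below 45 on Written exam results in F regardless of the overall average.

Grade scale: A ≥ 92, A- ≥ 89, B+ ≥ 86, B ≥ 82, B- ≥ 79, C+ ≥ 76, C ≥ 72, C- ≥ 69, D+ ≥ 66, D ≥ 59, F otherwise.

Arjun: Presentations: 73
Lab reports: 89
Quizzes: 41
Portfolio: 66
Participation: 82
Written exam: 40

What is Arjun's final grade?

Written exam score 40 < 45: minimum not met.
Weighted total:
  Presentations 73 × 0.26 = 18.98
  Lab reports 89 × 0.16 = 14.24
  Quizzes 41 × 0.19 = 7.79
  Portfolio 66 × 0.2 = 13.2
  Participation 82 × 0.07 = 5.74
  Written exam 40 × 0.12 = 4.8
Sum = 64.75
Because the Written exam minimum was not met, the result is F.

F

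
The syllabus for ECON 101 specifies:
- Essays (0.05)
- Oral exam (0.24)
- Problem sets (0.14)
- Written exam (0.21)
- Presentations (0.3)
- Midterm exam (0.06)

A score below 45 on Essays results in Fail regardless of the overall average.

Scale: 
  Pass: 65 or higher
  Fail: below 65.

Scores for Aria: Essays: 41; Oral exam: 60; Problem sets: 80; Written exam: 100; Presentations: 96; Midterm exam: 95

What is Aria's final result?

Fail

Essays score 41 < 45: minimum not met.
Weighted total:
  Essays 41 × 0.05 = 2.05
  Oral exam 60 × 0.24 = 14.4
  Problem sets 80 × 0.14 = 11.2
  Written exam 100 × 0.21 = 21
  Presentations 96 × 0.3 = 28.8
  Midterm exam 95 × 0.06 = 5.7
Sum = 83.15
Because the Essays minimum was not met, the result is Fail.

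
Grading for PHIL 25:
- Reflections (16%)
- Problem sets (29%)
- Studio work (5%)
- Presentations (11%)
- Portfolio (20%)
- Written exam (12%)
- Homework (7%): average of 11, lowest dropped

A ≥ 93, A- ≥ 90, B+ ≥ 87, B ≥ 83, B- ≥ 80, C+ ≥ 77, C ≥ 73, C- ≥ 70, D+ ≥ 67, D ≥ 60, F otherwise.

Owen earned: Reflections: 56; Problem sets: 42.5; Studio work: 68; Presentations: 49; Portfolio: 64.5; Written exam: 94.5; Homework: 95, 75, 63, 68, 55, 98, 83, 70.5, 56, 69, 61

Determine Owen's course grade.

Homework: drop 55 → average of remaining 10 = 738.5/10 = 73.85
Weighted total:
  Reflections 56 × 0.16 = 8.96
  Problem sets 42.5 × 0.29 = 12.325
  Studio work 68 × 0.05 = 3.4
  Presentations 49 × 0.11 = 5.39
  Portfolio 64.5 × 0.2 = 12.9
  Written exam 94.5 × 0.12 = 11.34
  Homework 73.85 × 0.07 = 5.1695
Sum = 59.4845
59.4845 < 60 → F

F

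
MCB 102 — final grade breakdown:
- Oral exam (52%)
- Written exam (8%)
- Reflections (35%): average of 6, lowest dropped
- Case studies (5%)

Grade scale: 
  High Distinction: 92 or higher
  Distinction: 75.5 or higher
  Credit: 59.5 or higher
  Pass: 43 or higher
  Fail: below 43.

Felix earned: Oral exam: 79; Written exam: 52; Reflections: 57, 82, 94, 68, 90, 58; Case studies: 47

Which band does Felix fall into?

Credit

Reflections: drop 57 → average of remaining 5 = 392/5 = 78.4
Weighted total:
  Oral exam 79 × 0.52 = 41.08
  Written exam 52 × 0.08 = 4.16
  Reflections 78.4 × 0.35 = 27.44
  Case studies 47 × 0.05 = 2.35
Sum = 75.03
75.03 is ≥ 59.5 and < 75.5 → Credit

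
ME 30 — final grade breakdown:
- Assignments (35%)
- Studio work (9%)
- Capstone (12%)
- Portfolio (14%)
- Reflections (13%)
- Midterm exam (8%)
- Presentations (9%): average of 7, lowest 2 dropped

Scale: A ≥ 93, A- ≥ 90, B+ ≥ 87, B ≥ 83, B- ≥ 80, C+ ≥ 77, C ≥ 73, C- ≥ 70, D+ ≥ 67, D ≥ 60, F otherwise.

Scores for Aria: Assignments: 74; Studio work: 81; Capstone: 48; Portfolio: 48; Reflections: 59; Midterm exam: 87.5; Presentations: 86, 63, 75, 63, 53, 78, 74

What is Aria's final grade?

Presentations: drop 53, 63 → average of remaining 5 = 376/5 = 75.2
Weighted total:
  Assignments 74 × 0.35 = 25.9
  Studio work 81 × 0.09 = 7.29
  Capstone 48 × 0.12 = 5.76
  Portfolio 48 × 0.14 = 6.72
  Reflections 59 × 0.13 = 7.67
  Midterm exam 87.5 × 0.08 = 7
  Presentations 75.2 × 0.09 = 6.768
Sum = 67.108
67.108 is ≥ 67 and < 70 → D+

D+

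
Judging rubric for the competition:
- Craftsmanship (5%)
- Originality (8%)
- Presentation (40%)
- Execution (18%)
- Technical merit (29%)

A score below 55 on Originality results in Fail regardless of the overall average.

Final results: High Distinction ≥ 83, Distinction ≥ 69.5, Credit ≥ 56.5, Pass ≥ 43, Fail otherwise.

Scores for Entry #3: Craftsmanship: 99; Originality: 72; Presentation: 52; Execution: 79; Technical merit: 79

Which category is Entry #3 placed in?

Originality score 72 ≥ 55: minimum met.
Weighted total:
  Craftsmanship 99 × 0.05 = 4.95
  Originality 72 × 0.08 = 5.76
  Presentation 52 × 0.4 = 20.8
  Execution 79 × 0.18 = 14.22
  Technical merit 79 × 0.29 = 22.91
Sum = 68.64
68.64 is ≥ 56.5 and < 69.5 → Credit

Credit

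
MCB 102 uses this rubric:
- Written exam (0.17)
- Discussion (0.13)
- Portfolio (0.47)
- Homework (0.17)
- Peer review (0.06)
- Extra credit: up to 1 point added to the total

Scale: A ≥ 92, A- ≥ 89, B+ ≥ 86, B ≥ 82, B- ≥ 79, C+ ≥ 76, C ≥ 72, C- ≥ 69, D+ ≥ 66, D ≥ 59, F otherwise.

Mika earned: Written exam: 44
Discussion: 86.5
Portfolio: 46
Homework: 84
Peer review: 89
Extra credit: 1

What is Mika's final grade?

Weighted total:
  Written exam 44 × 0.17 = 7.48
  Discussion 86.5 × 0.13 = 11.245
  Portfolio 46 × 0.47 = 21.62
  Homework 84 × 0.17 = 14.28
  Peer review 89 × 0.06 = 5.34
Sum = 59.965
Extra credit: 59.965 + 1 = 60.965
60.965 is ≥ 59 and < 66 → D

D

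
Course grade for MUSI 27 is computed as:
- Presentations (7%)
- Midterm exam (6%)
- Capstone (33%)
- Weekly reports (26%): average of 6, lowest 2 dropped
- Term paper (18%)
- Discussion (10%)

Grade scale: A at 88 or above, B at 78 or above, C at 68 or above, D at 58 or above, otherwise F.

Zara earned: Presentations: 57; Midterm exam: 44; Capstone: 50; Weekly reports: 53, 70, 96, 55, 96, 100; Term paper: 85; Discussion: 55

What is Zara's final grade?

D

Weekly reports: drop 53, 55 → average of remaining 4 = 362/4 = 90.5
Weighted total:
  Presentations 57 × 0.07 = 3.99
  Midterm exam 44 × 0.06 = 2.64
  Capstone 50 × 0.33 = 16.5
  Weekly reports 90.5 × 0.26 = 23.53
  Term paper 85 × 0.18 = 15.3
  Discussion 55 × 0.1 = 5.5
Sum = 67.46
67.46 is ≥ 58 and < 68 → D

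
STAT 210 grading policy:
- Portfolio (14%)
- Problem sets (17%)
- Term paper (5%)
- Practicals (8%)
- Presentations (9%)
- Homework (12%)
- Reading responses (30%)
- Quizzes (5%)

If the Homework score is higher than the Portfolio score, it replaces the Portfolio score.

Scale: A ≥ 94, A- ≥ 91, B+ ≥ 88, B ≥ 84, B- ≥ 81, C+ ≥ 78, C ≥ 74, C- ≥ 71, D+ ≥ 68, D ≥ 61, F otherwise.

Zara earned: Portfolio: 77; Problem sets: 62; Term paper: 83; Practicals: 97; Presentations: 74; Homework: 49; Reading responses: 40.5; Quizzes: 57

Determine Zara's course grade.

F

Homework (49) ≤ Portfolio (77), so Portfolio stays at 77.
Weighted total:
  Portfolio 77 × 0.14 = 10.78
  Problem sets 62 × 0.17 = 10.54
  Term paper 83 × 0.05 = 4.15
  Practicals 97 × 0.08 = 7.76
  Presentations 74 × 0.09 = 6.66
  Homework 49 × 0.12 = 5.88
  Reading responses 40.5 × 0.3 = 12.15
  Quizzes 57 × 0.05 = 2.85
Sum = 60.77
60.77 < 61 → F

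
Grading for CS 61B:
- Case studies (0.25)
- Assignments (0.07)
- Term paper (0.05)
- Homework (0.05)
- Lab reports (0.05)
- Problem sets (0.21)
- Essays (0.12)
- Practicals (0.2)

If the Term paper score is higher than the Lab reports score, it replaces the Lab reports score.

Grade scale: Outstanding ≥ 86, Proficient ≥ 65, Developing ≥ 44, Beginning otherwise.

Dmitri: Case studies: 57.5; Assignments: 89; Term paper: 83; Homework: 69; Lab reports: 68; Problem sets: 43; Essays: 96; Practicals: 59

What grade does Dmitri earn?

Developing

Term paper (83) > Lab reports (68), so Lab reports counts as 83.
Weighted total:
  Case studies 57.5 × 0.25 = 14.375
  Assignments 89 × 0.07 = 6.23
  Term paper 83 × 0.05 = 4.15
  Homework 69 × 0.05 = 3.45
  Lab reports 83 × 0.05 = 4.15
  Problem sets 43 × 0.21 = 9.03
  Essays 96 × 0.12 = 11.52
  Practicals 59 × 0.2 = 11.8
Sum = 64.705
64.705 is ≥ 44 and < 65 → Developing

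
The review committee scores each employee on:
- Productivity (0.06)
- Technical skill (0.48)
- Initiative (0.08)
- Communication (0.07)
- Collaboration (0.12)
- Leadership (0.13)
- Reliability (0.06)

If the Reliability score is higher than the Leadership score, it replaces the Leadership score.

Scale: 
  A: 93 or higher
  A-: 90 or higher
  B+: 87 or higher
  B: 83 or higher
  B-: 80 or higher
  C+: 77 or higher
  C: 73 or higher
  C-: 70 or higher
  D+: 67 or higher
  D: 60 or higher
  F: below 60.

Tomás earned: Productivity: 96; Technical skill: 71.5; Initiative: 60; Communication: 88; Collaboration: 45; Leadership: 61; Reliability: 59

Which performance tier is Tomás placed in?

Reliability (59) ≤ Leadership (61), so Leadership stays at 61.
Weighted total:
  Productivity 96 × 0.06 = 5.76
  Technical skill 71.5 × 0.48 = 34.32
  Initiative 60 × 0.08 = 4.8
  Communication 88 × 0.07 = 6.16
  Collaboration 45 × 0.12 = 5.4
  Leadership 61 × 0.13 = 7.93
  Reliability 59 × 0.06 = 3.54
Sum = 67.91
67.91 is ≥ 67 and < 70 → D+

D+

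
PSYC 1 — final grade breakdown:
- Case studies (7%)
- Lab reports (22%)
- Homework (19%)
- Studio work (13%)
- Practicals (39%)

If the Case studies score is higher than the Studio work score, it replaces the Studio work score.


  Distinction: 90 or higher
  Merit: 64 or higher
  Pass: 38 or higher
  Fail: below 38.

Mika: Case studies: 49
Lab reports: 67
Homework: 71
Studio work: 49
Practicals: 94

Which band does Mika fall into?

Merit

Case studies (49) ≤ Studio work (49), so Studio work stays at 49.
Weighted total:
  Case studies 49 × 0.07 = 3.43
  Lab reports 67 × 0.22 = 14.74
  Homework 71 × 0.19 = 13.49
  Studio work 49 × 0.13 = 6.37
  Practicals 94 × 0.39 = 36.66
Sum = 74.69
74.69 is ≥ 64 and < 90 → Merit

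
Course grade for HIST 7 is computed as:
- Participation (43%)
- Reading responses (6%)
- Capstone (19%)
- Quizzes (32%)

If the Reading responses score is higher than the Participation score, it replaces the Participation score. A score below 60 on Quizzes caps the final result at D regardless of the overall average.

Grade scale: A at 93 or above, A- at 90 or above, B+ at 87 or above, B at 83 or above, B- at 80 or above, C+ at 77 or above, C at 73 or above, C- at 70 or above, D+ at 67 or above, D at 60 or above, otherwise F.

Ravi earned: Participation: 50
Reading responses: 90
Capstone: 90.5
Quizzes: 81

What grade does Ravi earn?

Reading responses (90) > Participation (50), so Participation counts as 90.
Quizzes score 81 ≥ 60: minimum met.
Weighted total:
  Participation 90 × 0.43 = 38.7
  Reading responses 90 × 0.06 = 5.4
  Capstone 90.5 × 0.19 = 17.195
  Quizzes 81 × 0.32 = 25.92
Sum = 87.215
87.215 is ≥ 87 and < 90 → B+

B+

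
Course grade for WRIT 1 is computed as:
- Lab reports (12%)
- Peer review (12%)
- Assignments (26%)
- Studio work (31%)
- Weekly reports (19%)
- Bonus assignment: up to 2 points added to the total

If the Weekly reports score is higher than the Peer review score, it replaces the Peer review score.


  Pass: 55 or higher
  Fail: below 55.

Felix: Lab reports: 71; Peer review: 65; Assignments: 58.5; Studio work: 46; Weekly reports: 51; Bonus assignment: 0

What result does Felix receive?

Pass

Weekly reports (51) ≤ Peer review (65), so Peer review stays at 65.
Weighted total:
  Lab reports 71 × 0.12 = 8.52
  Peer review 65 × 0.12 = 7.8
  Assignments 58.5 × 0.26 = 15.21
  Studio work 46 × 0.31 = 14.26
  Weekly reports 51 × 0.19 = 9.69
Sum = 55.48
Bonus assignment: 55.48 + 0 = 55.48
55.48 ≥ 55 → Pass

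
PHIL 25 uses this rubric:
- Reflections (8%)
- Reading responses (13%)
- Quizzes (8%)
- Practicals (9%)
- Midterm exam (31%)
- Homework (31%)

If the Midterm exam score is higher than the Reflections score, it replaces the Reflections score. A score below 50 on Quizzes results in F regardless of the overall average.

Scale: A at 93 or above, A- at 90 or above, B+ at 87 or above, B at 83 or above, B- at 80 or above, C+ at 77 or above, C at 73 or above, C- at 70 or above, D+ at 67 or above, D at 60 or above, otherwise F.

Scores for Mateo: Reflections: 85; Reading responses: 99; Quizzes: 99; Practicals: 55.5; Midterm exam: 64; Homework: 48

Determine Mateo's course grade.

D+

Midterm exam (64) ≤ Reflections (85), so Reflections stays at 85.
Quizzes score 99 ≥ 50: minimum met.
Weighted total:
  Reflections 85 × 0.08 = 6.8
  Reading responses 99 × 0.13 = 12.87
  Quizzes 99 × 0.08 = 7.92
  Practicals 55.5 × 0.09 = 4.995
  Midterm exam 64 × 0.31 = 19.84
  Homework 48 × 0.31 = 14.88
Sum = 67.305
67.305 is ≥ 67 and < 70 → D+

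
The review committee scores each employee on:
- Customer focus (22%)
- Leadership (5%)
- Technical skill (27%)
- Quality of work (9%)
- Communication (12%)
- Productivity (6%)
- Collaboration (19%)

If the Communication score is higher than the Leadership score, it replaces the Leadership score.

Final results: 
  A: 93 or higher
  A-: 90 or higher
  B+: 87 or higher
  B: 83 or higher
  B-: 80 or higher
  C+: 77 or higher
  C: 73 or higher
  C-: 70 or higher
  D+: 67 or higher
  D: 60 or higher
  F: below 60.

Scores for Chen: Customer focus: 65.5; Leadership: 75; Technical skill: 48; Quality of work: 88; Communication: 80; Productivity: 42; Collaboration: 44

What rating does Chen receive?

F

Communication (80) > Leadership (75), so Leadership counts as 80.
Weighted total:
  Customer focus 65.5 × 0.22 = 14.41
  Leadership 80 × 0.05 = 4
  Technical skill 48 × 0.27 = 12.96
  Quality of work 88 × 0.09 = 7.92
  Communication 80 × 0.12 = 9.6
  Productivity 42 × 0.06 = 2.52
  Collaboration 44 × 0.19 = 8.36
Sum = 59.77
59.77 < 60 → F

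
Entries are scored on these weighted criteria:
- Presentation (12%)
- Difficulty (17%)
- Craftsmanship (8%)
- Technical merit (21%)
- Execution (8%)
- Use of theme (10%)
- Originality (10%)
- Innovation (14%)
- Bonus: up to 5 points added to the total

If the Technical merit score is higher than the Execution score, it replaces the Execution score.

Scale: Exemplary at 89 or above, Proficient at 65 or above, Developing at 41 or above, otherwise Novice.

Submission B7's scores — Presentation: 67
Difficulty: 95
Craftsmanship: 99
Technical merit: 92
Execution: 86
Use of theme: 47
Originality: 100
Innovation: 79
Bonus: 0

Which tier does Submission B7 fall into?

Technical merit (92) > Execution (86), so Execution counts as 92.
Weighted total:
  Presentation 67 × 0.12 = 8.04
  Difficulty 95 × 0.17 = 16.15
  Craftsmanship 99 × 0.08 = 7.92
  Technical merit 92 × 0.21 = 19.32
  Execution 92 × 0.08 = 7.36
  Use of theme 47 × 0.1 = 4.7
  Originality 100 × 0.1 = 10
  Innovation 79 × 0.14 = 11.06
Sum = 84.55
Bonus: 84.55 + 0 = 84.55
84.55 is ≥ 65 and < 89 → Proficient

Proficient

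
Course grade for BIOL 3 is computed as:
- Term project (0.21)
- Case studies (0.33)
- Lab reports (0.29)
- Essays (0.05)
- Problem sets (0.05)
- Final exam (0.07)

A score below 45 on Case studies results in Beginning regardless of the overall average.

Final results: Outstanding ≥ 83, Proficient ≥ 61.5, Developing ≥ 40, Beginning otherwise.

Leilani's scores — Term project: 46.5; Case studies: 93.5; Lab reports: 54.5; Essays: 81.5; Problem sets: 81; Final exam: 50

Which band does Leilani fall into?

Proficient

Case studies score 93.5 ≥ 45: minimum met.
Weighted total:
  Term project 46.5 × 0.21 = 9.765
  Case studies 93.5 × 0.33 = 30.855
  Lab reports 54.5 × 0.29 = 15.805
  Essays 81.5 × 0.05 = 4.075
  Problem sets 81 × 0.05 = 4.05
  Final exam 50 × 0.07 = 3.5
Sum = 68.05
68.05 is ≥ 61.5 and < 83 → Proficient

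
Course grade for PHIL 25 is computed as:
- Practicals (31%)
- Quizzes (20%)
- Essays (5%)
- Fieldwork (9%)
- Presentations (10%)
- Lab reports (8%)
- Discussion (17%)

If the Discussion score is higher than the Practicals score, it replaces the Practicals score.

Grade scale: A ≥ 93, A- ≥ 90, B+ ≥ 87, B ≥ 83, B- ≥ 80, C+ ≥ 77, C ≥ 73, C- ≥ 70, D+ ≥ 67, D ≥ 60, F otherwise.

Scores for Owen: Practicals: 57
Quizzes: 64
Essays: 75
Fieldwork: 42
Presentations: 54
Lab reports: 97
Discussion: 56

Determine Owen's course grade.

Discussion (56) ≤ Practicals (57), so Practicals stays at 57.
Weighted total:
  Practicals 57 × 0.31 = 17.67
  Quizzes 64 × 0.2 = 12.8
  Essays 75 × 0.05 = 3.75
  Fieldwork 42 × 0.09 = 3.78
  Presentations 54 × 0.1 = 5.4
  Lab reports 97 × 0.08 = 7.76
  Discussion 56 × 0.17 = 9.52
Sum = 60.68
60.68 is ≥ 60 and < 67 → D

D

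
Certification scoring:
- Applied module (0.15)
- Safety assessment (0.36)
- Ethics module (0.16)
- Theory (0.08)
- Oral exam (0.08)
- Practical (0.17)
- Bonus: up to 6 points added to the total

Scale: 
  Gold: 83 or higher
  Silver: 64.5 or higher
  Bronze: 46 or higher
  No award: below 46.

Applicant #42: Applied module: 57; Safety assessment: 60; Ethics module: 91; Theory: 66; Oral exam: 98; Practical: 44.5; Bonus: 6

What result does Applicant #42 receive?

Silver

Weighted total:
  Applied module 57 × 0.15 = 8.55
  Safety assessment 60 × 0.36 = 21.6
  Ethics module 91 × 0.16 = 14.56
  Theory 66 × 0.08 = 5.28
  Oral exam 98 × 0.08 = 7.84
  Practical 44.5 × 0.17 = 7.565
Sum = 65.395
Bonus: 65.395 + 6 = 71.395
71.395 is ≥ 64.5 and < 83 → Silver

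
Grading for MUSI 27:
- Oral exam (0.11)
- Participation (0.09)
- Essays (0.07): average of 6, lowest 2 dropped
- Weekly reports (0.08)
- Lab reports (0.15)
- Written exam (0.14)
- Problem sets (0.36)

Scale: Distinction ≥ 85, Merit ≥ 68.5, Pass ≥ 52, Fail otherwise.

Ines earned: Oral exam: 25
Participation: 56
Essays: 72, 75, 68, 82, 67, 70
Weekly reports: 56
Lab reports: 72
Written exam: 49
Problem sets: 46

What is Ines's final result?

Essays: drop 67, 68 → average of remaining 4 = 299/4 = 74.75
Weighted total:
  Oral exam 25 × 0.11 = 2.75
  Participation 56 × 0.09 = 5.04
  Essays 74.75 × 0.07 = 5.2325
  Weekly reports 56 × 0.08 = 4.48
  Lab reports 72 × 0.15 = 10.8
  Written exam 49 × 0.14 = 6.86
  Problem sets 46 × 0.36 = 16.56
Sum = 51.7225
51.7225 < 52 → Fail

Fail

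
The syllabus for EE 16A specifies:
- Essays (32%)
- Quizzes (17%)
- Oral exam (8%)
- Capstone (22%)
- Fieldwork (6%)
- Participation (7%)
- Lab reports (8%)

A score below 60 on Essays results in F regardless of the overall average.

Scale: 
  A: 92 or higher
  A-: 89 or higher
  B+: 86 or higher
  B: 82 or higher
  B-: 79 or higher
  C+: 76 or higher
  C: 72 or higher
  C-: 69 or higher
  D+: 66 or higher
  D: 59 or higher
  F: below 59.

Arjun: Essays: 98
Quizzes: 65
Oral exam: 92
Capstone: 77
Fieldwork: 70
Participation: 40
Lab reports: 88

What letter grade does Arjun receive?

Essays score 98 ≥ 60: minimum met.
Weighted total:
  Essays 98 × 0.32 = 31.36
  Quizzes 65 × 0.17 = 11.05
  Oral exam 92 × 0.08 = 7.36
  Capstone 77 × 0.22 = 16.94
  Fieldwork 70 × 0.06 = 4.2
  Participation 40 × 0.07 = 2.8
  Lab reports 88 × 0.08 = 7.04
Sum = 80.75
80.75 is ≥ 79 and < 82 → B-

B-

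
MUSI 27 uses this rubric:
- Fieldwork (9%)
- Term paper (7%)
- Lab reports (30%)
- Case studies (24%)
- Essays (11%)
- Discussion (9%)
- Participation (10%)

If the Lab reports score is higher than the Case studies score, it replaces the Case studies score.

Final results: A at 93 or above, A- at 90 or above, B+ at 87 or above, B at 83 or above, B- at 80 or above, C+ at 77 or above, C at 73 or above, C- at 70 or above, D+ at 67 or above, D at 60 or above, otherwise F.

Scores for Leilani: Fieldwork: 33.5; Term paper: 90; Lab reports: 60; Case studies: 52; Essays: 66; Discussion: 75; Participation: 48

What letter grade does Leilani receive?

D

Lab reports (60) > Case studies (52), so Case studies counts as 60.
Weighted total:
  Fieldwork 33.5 × 0.09 = 3.015
  Term paper 90 × 0.07 = 6.3
  Lab reports 60 × 0.3 = 18
  Case studies 60 × 0.24 = 14.4
  Essays 66 × 0.11 = 7.26
  Discussion 75 × 0.09 = 6.75
  Participation 48 × 0.1 = 4.8
Sum = 60.525
60.525 is ≥ 60 and < 67 → D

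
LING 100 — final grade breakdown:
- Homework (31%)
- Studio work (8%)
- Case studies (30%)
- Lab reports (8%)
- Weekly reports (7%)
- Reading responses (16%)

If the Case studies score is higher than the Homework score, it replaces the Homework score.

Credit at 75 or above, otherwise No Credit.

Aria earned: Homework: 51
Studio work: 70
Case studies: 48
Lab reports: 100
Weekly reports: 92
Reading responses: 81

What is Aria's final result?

Case studies (48) ≤ Homework (51), so Homework stays at 51.
Weighted total:
  Homework 51 × 0.31 = 15.81
  Studio work 70 × 0.08 = 5.6
  Case studies 48 × 0.3 = 14.4
  Lab reports 100 × 0.08 = 8
  Weekly reports 92 × 0.07 = 6.44
  Reading responses 81 × 0.16 = 12.96
Sum = 63.21
63.21 < 75 → No Credit

No Credit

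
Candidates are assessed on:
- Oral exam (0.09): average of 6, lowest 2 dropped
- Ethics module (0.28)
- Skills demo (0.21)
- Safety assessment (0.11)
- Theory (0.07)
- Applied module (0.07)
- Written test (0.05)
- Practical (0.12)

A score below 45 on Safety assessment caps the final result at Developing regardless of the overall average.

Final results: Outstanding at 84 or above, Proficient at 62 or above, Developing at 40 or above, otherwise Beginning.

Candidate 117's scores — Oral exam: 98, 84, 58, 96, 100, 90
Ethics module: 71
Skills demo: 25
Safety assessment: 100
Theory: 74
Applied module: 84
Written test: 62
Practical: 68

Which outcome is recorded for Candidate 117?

Proficient

Oral exam: drop 58, 84 → average of remaining 4 = 384/4 = 96
Safety assessment score 100 ≥ 45: minimum met.
Weighted total:
  Oral exam 96 × 0.09 = 8.64
  Ethics module 71 × 0.28 = 19.88
  Skills demo 25 × 0.21 = 5.25
  Safety assessment 100 × 0.11 = 11
  Theory 74 × 0.07 = 5.18
  Applied module 84 × 0.07 = 5.88
  Written test 62 × 0.05 = 3.1
  Practical 68 × 0.12 = 8.16
Sum = 67.09
67.09 is ≥ 62 and < 84 → Proficient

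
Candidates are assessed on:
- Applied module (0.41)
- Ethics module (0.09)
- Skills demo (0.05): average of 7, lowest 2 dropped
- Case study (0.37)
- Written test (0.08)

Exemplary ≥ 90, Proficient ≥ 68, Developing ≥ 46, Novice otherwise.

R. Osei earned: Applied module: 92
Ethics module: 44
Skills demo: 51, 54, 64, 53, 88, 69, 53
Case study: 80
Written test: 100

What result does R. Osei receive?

Skills demo: drop 51, 53 → average of remaining 5 = 328/5 = 65.6
Weighted total:
  Applied module 92 × 0.41 = 37.72
  Ethics module 44 × 0.09 = 3.96
  Skills demo 65.6 × 0.05 = 3.28
  Case study 80 × 0.37 = 29.6
  Written test 100 × 0.08 = 8
Sum = 82.56
82.56 is ≥ 68 and < 90 → Proficient

Proficient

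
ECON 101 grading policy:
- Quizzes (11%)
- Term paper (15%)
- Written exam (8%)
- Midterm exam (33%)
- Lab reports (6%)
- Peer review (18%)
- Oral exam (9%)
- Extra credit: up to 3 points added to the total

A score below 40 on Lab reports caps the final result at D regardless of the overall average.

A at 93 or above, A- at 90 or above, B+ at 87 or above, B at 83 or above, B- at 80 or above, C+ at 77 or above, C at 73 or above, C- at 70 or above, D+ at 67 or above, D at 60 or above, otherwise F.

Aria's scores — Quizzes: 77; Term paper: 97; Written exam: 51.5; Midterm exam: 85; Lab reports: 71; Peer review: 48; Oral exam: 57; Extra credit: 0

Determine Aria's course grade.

Lab reports score 71 ≥ 40: minimum met.
Weighted total:
  Quizzes 77 × 0.11 = 8.47
  Term paper 97 × 0.15 = 14.55
  Written exam 51.5 × 0.08 = 4.12
  Midterm exam 85 × 0.33 = 28.05
  Lab reports 71 × 0.06 = 4.26
  Peer review 48 × 0.18 = 8.64
  Oral exam 57 × 0.09 = 5.13
Sum = 73.22
Extra credit: 73.22 + 0 = 73.22
73.22 is ≥ 73 and < 77 → C

C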